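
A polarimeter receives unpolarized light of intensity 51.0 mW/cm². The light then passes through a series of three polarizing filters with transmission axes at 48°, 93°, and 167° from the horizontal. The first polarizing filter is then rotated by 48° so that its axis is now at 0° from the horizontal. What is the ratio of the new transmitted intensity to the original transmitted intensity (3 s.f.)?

I_new/I_old ≈ 0.00548

Before rotation:
Unpolarized light through the first polarizer → I₁ = ½ I₀, now polarized at 48°.
I₂ = I₁ cos²(93° − 48°) = 0.5 I₀ · cos²(45°) = 0.25 I₀.
I₃ = I₂ cos²(167° − 93°) = 0.25 I₀ · cos²(74°) = 0.01899 I₀.
After rotation:
Unpolarized light through the first polarizer → I₁ = ½ I₀, now polarized at 0°.
Angle between axes 1 and 2: 87°. I₂ = 0.5 I₀ · cos²(87°) = 0.00137 I₀.
I₃ = I₂ cos²(167° − 93°) = 0.00137 I₀ · cos²(74°) = 0.0001041 I₀.
Ratio = 0.0001041 / 0.01899 = 0.005478.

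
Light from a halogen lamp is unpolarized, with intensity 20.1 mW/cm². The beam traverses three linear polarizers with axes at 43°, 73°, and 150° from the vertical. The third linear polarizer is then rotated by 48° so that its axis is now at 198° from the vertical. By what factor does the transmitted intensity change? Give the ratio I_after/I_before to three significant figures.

I_new/I_old ≈ 6.50

Before rotation:
Unpolarized light through the first polarizer → I₁ = ½ I₀, now polarized at 43°.
I₂ = I₁ cos²(73° − 43°) = 0.5 I₀ · cos²(30°) = 0.375 I₀.
I₃ = I₂ cos²(150° − 73°) = 0.375 I₀ · cos²(77°) = 0.01898 I₀.
After rotation:
Unpolarized light through the first polarizer → I₁ = ½ I₀, now polarized at 43°.
I₂ = I₁ cos²(73° − 43°) = 0.5 I₀ · cos²(30°) = 0.375 I₀.
Angle between axes 2 and 3: 55°. I₃ = 0.375 I₀ · cos²(55°) = 0.1234 I₀.
Ratio = 0.1234 / 0.01898 = 6.501.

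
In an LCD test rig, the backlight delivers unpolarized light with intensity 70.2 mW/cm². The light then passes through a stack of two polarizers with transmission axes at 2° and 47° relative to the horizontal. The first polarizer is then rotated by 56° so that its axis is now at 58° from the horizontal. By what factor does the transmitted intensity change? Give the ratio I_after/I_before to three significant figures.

Before rotation:
Unpolarized light through the first polarizer → I₁ = ½ I₀, now polarized at 2°.
I₂ = I₁ cos²(47° − 2°) = 0.5 I₀ · cos²(45°) = 0.25 I₀.
After rotation:
Unpolarized light through the first polarizer → I₁ = ½ I₀, now polarized at 58°.
I₂ = I₁ cos²(47° − 58°) = 0.5 I₀ · cos²(11°) = 0.4818 I₀.
Ratio = 0.4818 / 0.25 = 1.927.

I_new/I_old ≈ 1.93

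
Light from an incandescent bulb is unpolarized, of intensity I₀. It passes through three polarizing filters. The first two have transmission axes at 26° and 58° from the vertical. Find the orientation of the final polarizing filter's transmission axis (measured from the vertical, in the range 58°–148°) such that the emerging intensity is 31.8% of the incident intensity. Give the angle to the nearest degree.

Unpolarized light through the first polarizer → I₁ = ½ I₀, now polarized at 26°.
I₂ = I₁ cos²(58° − 26°) = 0.5 I₀ · cos²(32°) = 0.3596 I₀.
Need I₃/I₀ = 0.318, so cos²(θ − 58°) = 0.318 / 0.3596 = 0.8843.
θ − 58° = arccos(√0.8843) = 19.9°, giving θ ≈ 58 + 19.9 = 77.9°.

θ ≈ 78°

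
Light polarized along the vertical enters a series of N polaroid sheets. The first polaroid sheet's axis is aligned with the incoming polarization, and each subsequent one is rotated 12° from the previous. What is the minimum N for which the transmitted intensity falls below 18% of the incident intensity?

N = 40

First polarizer is aligned with the polarization: full transmission.
Each further stage multiplies by cos²(12°) = 0.9568.
After N polarizers: T = 0.9568^(N−1). Require T < 0.18 ⇒ N−1 > ln(0.18)/ln(0.9568) = 38.81, so N−1 ≥ 39 and N = 40.
Check: N=40 gives T = 0.1785 < 0.18; N=39 gives T = 0.1865.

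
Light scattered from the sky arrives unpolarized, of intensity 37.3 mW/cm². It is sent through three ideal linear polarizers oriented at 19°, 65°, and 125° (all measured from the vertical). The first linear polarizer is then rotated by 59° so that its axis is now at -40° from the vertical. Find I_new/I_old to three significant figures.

I_new/I_old ≈ 0.139

Before rotation:
Unpolarized light through the first polarizer → I₁ = ½ I₀, now polarized at 19°.
I₂ = I₁ cos²(65° − 19°) = 0.5 I₀ · cos²(46°) = 0.2413 I₀.
I₃ = I₂ cos²(125° − 65°) = 0.2413 I₀ · cos²(60°) = 0.06032 I₀.
After rotation:
Unpolarized light through the first polarizer → I₁ = ½ I₀, now polarized at -40°.
Angle between axes 1 and 2: 75°. I₂ = 0.5 I₀ · cos²(75°) = 0.03349 I₀.
I₃ = I₂ cos²(125° − 65°) = 0.03349 I₀ · cos²(60°) = 0.008373 I₀.
Ratio = 0.008373 / 0.06032 = 0.1388.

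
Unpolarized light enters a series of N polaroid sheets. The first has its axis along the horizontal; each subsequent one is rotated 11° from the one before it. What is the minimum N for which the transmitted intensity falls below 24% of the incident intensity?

N = 21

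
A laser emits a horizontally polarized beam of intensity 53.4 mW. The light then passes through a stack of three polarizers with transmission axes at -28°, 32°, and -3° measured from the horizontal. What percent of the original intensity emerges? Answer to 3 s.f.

≈ 13.1%

I₁ = 53.4 mW · cos²(28°) = 41.63 mW.
I₂ = I₁ · cos²(60°) = 41.63 · 0.25 = 10.41 mW.
I₃ = I₂ · cos²(35°) = 10.41 · 0.671 = 6.984 mW.
That is 13.08% of the incident intensity.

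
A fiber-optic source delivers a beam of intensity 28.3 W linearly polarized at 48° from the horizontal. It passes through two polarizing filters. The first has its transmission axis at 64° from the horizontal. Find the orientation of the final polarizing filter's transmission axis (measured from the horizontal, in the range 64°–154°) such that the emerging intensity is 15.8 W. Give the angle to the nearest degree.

θ ≈ 103°

I₁ = I₀ cos²(64° − 48°) = I₀ cos²(16°) = 0.924 I₀.
Target fraction: 15.8 / 28.3 W = 0.5583 of I₀.
Need I₂/I₀ = 0.5583, so cos²(θ − 64°) = 0.5583 / 0.924 = 0.6042.
θ − 64° = arccos(√0.6042) = 39.0°, giving θ ≈ 64 + 39.0 = 103.0°.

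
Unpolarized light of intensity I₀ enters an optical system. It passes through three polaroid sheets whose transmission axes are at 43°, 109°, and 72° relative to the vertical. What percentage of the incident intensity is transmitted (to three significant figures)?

Unpolarized light through the first polarizer → I₁ = ½ I₀, now polarized at 43°.
I₂ = I₁ cos²(109° − 43°) = 0.5 I₀ · cos²(66°) = 0.08272 I₀.
I₃ = I₂ cos²(72° − 109°) = 0.08272 I₀ · cos²(37°) = 0.05276 I₀.
That is 5.276% of the incident intensity.

≈ 5.28%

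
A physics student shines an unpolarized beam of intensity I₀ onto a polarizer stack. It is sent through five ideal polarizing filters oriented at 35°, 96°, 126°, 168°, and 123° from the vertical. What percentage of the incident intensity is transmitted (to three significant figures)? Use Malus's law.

Unpolarized light through the first polarizer → I₁ = ½ I₀, now polarized at 35°.
I₂ = I₁ cos²(96° − 35°) = 0.5 I₀ · cos²(61°) = 0.1175 I₀.
I₃ = I₂ cos²(126° − 96°) = 0.1175 I₀ · cos²(30°) = 0.08814 I₀.
I₄ = I₃ cos²(168° − 126°) = 0.08814 I₀ · cos²(42°) = 0.04868 I₀.
I₅ = I₄ cos²(123° − 168°) = 0.04868 I₀ · cos²(45°) = 0.02434 I₀.
That is 2.434% of the incident intensity.

≈ 2.43%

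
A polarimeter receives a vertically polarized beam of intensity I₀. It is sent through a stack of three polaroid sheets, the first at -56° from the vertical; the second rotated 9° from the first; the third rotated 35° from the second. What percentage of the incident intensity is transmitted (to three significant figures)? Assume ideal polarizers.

I₁ = I₀ cos²(-56° − 0°) = I₀ cos²(56°) = 0.3127 I₀.
I₂ = I₁ cos²(9°) = 0.3127 · 0.9755 I₀ = 0.305 I₀.
I₃ = I₂ cos²(35°) = 0.305 · 0.671 I₀ = 0.2047 I₀.
That is 20.47% of the incident intensity.

≈ 20.5%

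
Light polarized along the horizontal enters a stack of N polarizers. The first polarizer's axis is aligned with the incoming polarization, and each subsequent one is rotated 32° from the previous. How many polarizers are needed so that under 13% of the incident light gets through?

N = 8

First polarizer is aligned with the polarization: full transmission.
Each further stage multiplies by cos²(32°) = 0.7192.
After N polarizers: T = 0.7192^(N−1). Require T < 0.13 ⇒ N−1 > ln(0.13)/ln(0.7192) = 6.19, so N−1 ≥ 7 and N = 8.
Check: N=8 gives T = 0.09951 < 0.13; N=7 gives T = 0.1384.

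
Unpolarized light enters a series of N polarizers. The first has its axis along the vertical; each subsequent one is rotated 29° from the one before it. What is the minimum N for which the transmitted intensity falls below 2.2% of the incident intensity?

N = 13

First polarizer halves the unpolarized light: factor 1/2.
Each further stage multiplies by cos²(29°) = 0.765.
After N polarizers: T = 0.5·0.765^(N−1). Require T < 0.022 ⇒ N−1 > ln(0.022/0.5)/ln(0.765) = 11.66, so N−1 ≥ 12 and N = 13.
Check: N=13 gives T = 0.02007 < 0.022; N=12 gives T = 0.02624.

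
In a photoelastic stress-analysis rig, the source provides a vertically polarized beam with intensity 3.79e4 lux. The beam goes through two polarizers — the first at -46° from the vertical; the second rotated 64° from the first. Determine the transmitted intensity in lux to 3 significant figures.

By Malus's law, I₁ = 3.79e4 lux · cos²(46°) = 1.829e+04 lux.
I₂ = I₁ · cos²(64°) = 1.829e+04 · 0.1922 = 3515 lux.

I ≈ 3510 lux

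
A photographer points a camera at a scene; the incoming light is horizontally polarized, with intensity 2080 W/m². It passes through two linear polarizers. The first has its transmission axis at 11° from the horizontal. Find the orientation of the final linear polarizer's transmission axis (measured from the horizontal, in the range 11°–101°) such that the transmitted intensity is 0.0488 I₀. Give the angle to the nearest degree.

By Malus's law, I₁ = I₀ cos²(11° − 0°) = I₀ cos²(11°) = 0.9636 I₀.
Need I₂/I₀ = 0.0488, so cos²(θ − 11°) = 0.0488 / 0.9636 = 0.05064.
θ − 11° = arccos(√0.05064) = 77.0°, giving θ ≈ 11 + 77.0 = 88.0°.

θ ≈ 88°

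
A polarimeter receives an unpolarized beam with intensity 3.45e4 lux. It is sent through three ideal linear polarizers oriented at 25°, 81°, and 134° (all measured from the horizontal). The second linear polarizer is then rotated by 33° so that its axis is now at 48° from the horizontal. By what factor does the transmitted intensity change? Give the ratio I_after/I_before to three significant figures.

I_new/I_old ≈ 0.0364

Before rotation:
Unpolarized light through the first polarizer → I₁ = ½ I₀, now polarized at 25°.
I₂ = I₁ cos²(81° − 25°) = 0.5 I₀ · cos²(56°) = 0.1563 I₀.
I₃ = I₂ cos²(134° − 81°) = 0.1563 I₀ · cos²(53°) = 0.05663 I₀.
After rotation:
Unpolarized light through the first polarizer → I₁ = ½ I₀, now polarized at 25°.
I₂ = I₁ cos²(48° − 25°) = 0.5 I₀ · cos²(23°) = 0.4237 I₀.
I₃ = I₂ cos²(134° − 48°) = 0.4237 I₀ · cos²(86°) = 0.002062 I₀.
Ratio = 0.002062 / 0.05663 = 0.03641.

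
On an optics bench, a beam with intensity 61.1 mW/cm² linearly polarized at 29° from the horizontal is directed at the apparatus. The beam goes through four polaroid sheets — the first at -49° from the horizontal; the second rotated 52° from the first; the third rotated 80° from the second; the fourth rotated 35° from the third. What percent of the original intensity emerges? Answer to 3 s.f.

≈ 0.0332%

I₁ = 61.1 mW/cm² · cos²(78°) = 2.641 mW/cm².
I₂ = I₁ · cos²(52°) = 2.641 · 0.379 = 1.001 mW/cm².
I₃ = I₂ · cos²(80°) = 1.001 · 0.03015 = 0.03019 mW/cm².
I₄ = I₃ · cos²(35°) = 0.03019 · 0.671 = 0.02026 mW/cm².
That is 0.03315% of the incident intensity.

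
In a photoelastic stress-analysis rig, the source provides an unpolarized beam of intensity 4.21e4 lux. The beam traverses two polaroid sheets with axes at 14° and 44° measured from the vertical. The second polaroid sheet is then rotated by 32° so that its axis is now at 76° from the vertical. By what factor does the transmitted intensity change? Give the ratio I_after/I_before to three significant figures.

I_new/I_old ≈ 0.294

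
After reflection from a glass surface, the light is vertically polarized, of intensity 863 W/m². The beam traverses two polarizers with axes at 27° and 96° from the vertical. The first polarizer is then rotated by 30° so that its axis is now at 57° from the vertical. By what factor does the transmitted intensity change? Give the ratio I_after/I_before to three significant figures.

I_new/I_old ≈ 1.76

Before rotation:
By Malus's law, I₁ = I₀ cos²(27° − 0°) = I₀ cos²(27°) = 0.7939 I₀.
I₂ = I₁ cos²(96° − 27°) = 0.7939 I₀ · cos²(69°) = 0.102 I₀.
After rotation:
I₁ = I₀ cos²(57° − 0°) = I₀ cos²(57°) = 0.2966 I₀.
I₂ = I₁ cos²(96° − 57°) = 0.2966 I₀ · cos²(39°) = 0.1792 I₀.
Ratio = 0.1792 / 0.102 = 1.757.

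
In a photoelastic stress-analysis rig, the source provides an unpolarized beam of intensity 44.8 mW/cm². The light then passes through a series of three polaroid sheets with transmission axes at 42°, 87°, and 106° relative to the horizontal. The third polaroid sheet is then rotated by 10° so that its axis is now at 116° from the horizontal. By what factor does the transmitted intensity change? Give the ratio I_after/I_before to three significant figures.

Before rotation:
Unpolarized light through the first polarizer → I₁ = ½ I₀, now polarized at 42°.
I₂ = I₁ cos²(87° − 42°) = 0.5 I₀ · cos²(45°) = 0.25 I₀.
I₃ = I₂ cos²(106° − 87°) = 0.25 I₀ · cos²(19°) = 0.2235 I₀.
After rotation:
Unpolarized light through the first polarizer → I₁ = ½ I₀, now polarized at 42°.
I₂ = I₁ cos²(87° − 42°) = 0.5 I₀ · cos²(45°) = 0.25 I₀.
I₃ = I₂ cos²(116° − 87°) = 0.25 I₀ · cos²(29°) = 0.1912 I₀.
Ratio = 0.1912 / 0.2235 = 0.8557.

I_new/I_old ≈ 0.856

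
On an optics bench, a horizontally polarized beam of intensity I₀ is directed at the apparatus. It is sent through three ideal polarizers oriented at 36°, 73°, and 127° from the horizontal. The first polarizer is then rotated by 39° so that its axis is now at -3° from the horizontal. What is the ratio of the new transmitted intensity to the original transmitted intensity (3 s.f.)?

I_new/I_old ≈ 0.140

Before rotation:
I₁ = I₀ cos²(36° − 0°) = I₀ cos²(36°) = 0.6545 I₀.
I₂ = I₁ cos²(73° − 36°) = 0.6545 I₀ · cos²(37°) = 0.4175 I₀.
I₃ = I₂ cos²(127° − 73°) = 0.4175 I₀ · cos²(54°) = 0.1442 I₀.
After rotation:
I₁ = I₀ cos²(-3° − 0°) = I₀ cos²(3°) = 0.9973 I₀.
I₂ = I₁ cos²(73° + 3°) = 0.9973 I₀ · cos²(76°) = 0.05837 I₀.
I₃ = I₂ cos²(127° − 73°) = 0.05837 I₀ · cos²(54°) = 0.02016 I₀.
Ratio = 0.02016 / 0.1442 = 0.1398.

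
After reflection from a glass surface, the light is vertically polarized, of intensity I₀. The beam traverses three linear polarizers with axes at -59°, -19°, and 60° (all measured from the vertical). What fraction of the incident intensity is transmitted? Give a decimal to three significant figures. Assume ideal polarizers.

I₁ = I₀ cos²(-59° − 0°) = I₀ cos²(59°) = 0.2653 I₀.
I₂ = I₁ cos²(-19° + 59°) = 0.2653 I₀ · cos²(40°) = 0.1557 I₀.
I₃ = I₂ cos²(60° + 19°) = 0.1557 I₀ · cos²(79°) = 0.005667 I₀.
Transmitted fraction = 0.005667.

≈ 0.00567 I₀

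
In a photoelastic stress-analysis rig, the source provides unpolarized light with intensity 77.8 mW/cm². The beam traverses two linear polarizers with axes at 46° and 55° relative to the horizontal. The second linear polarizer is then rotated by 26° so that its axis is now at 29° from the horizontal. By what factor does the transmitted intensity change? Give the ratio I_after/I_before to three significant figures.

I_new/I_old ≈ 0.937

Before rotation:
Unpolarized light through the first polarizer → I₁ = ½ I₀, now polarized at 46°.
I₂ = I₁ cos²(55° − 46°) = 0.5 I₀ · cos²(9°) = 0.4878 I₀.
After rotation:
Unpolarized light through the first polarizer → I₁ = ½ I₀, now polarized at 46°.
I₂ = I₁ cos²(29° − 46°) = 0.5 I₀ · cos²(17°) = 0.4573 I₀.
Ratio = 0.4573 / 0.4878 = 0.9375.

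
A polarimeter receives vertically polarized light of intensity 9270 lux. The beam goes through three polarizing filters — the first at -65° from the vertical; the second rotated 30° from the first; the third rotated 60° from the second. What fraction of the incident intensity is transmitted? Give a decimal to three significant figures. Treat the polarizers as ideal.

I₁ = 9270 lux · cos²(65°) = 1656 lux.
I₂ = I₁ · cos²(30°) = 1656 · 0.75 = 1242 lux.
I₃ = I₂ · cos²(60°) = 1242 · 0.25 = 310.4 lux.
Transmitted fraction = 0.03349.

I/I₀ ≈ 0.0335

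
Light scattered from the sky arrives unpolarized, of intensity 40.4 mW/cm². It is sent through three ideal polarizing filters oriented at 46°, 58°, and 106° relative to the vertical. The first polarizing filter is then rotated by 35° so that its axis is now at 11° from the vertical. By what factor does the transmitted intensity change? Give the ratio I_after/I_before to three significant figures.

Before rotation:
Unpolarized light through the first polarizer → I₁ = ½ I₀, now polarized at 46°.
I₂ = I₁ cos²(58° − 46°) = 0.5 I₀ · cos²(12°) = 0.4784 I₀.
I₃ = I₂ cos²(106° − 58°) = 0.4784 I₀ · cos²(48°) = 0.2142 I₀.
After rotation:
Unpolarized light through the first polarizer → I₁ = ½ I₀, now polarized at 11°.
I₂ = I₁ cos²(58° − 11°) = 0.5 I₀ · cos²(47°) = 0.2326 I₀.
I₃ = I₂ cos²(106° − 58°) = 0.2326 I₀ · cos²(48°) = 0.1041 I₀.
Ratio = 0.1041 / 0.2142 = 0.4861.

I_new/I_old ≈ 0.486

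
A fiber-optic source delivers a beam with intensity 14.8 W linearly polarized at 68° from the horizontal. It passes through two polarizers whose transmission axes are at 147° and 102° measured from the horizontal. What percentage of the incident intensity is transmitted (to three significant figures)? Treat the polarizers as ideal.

≈ 1.82%

I₁ = 14.8 W · cos²(79°) = 0.5388 W.
I₂ = I₁ · cos²(45°) = 0.5388 · 0.5 = 0.2694 W.
That is 1.82% of the incident intensity.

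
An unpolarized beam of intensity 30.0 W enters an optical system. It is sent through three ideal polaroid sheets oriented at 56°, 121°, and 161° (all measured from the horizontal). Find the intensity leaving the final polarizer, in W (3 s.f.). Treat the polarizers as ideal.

Unpolarized light through the first polarizer → I₁ = 30.0 W/2 = 15 W, polarized at 56°.
I₂ = I₁ · cos²(65°) = 15 · 0.1786 = 2.679 W.
I₃ = I₂ · cos²(40°) = 2.679 · 0.5868 = 1.572 W.

I ≈ 1.57 W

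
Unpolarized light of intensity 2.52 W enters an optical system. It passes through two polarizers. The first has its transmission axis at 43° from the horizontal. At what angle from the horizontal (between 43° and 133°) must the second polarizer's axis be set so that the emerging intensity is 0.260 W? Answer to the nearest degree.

θ ≈ 106°

Unpolarized light through the first polarizer → I₁ = ½ I₀, now polarized at 43°.
Target fraction: 0.260 / 2.52 W = 0.1032 of I₀.
Need I₂/I₀ = 0.1032, so cos²(θ − 43°) = 0.1032 / 0.5 = 0.2063.
θ − 43° = arccos(√0.2063) = 63.0°, giving θ ≈ 43 + 63.0 = 106.0°.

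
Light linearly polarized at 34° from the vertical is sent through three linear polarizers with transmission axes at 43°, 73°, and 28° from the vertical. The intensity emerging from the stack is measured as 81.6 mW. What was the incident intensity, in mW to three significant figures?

I₀ ≈ 223 mW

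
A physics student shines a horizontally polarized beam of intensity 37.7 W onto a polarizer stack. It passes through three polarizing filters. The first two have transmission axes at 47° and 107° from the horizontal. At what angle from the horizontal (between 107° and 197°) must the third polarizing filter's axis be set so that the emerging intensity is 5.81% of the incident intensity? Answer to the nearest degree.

By Malus's law, I₁ = I₀ cos²(47° − 0°) = I₀ cos²(47°) = 0.4651 I₀.
I₂ = I₁ cos²(107° − 47°) = 0.4651 I₀ · cos²(60°) = 0.1163 I₀.
Need I₃/I₀ = 0.0581, so cos²(θ − 107°) = 0.0581 / 0.1163 = 0.4997.
θ − 107° = arccos(√0.4997) = 45.0°, giving θ ≈ 107 + 45.0 = 152.0°.

θ ≈ 152°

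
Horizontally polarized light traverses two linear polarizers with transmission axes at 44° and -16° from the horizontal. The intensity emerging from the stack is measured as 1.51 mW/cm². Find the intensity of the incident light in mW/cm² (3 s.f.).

By Malus's law, I₁ = I₀ cos²(44° − 0°) = I₀ cos²(44°) = 0.5174 I₀.
I₂ = I₁ cos²(-16° − 44°) = 0.5174 I₀ · cos²(60°) = 0.1294 I₀.
So 1.51 mW/cm² = 0.1294 I₀, giving I₀ = 1.51/0.1294 = 11.67 mW/cm².

I₀ ≈ 11.7 mW/cm²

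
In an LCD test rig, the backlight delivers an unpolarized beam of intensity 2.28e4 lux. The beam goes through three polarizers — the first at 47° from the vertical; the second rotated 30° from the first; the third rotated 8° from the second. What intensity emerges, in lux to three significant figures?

Unpolarized light through the first polarizer → I₁ = 2.28e4 lux/2 = 1.14e+04 lux, polarized at 47°.
I₂ = I₁ · cos²(30°) = 1.14e+04 · 0.75 = 8550 lux.
I₃ = I₂ · cos²(8°) = 8550 · 0.9806 = 8384 lux.

I ≈ 8380 lux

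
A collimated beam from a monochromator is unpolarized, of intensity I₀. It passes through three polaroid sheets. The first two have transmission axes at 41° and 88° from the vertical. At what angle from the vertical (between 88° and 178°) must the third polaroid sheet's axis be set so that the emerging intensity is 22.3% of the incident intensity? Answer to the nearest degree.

Unpolarized light through the first polarizer → I₁ = ½ I₀, now polarized at 41°.
I₂ = I₁ cos²(88° − 41°) = 0.5 I₀ · cos²(47°) = 0.2326 I₀.
Need I₃/I₀ = 0.223, so cos²(θ − 88°) = 0.223 / 0.2326 = 0.9589.
θ − 88° = arccos(√0.9589) = 11.7°, giving θ ≈ 88 + 11.7 = 99.7°.

θ ≈ 100°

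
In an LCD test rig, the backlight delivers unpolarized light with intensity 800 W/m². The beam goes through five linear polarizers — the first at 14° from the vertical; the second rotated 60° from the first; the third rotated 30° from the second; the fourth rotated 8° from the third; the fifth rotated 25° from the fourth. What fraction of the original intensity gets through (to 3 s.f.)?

Unpolarized light through the first polarizer → I₁ = 800 W/m²/2 = 400 W/m², polarized at 14°.
I₂ = I₁ · cos²(60°) = 400 · 0.25 = 100 W/m².
I₃ = I₂ · cos²(30°) = 100 · 0.75 = 75 W/m².
I₄ = I₃ · cos²(8°) = 75 · 0.9806 = 73.55 W/m².
I₅ = I₄ · cos²(25°) = 73.55 · 0.8214 = 60.41 W/m².
Transmitted fraction = 0.07551.

I/I₀ ≈ 0.0755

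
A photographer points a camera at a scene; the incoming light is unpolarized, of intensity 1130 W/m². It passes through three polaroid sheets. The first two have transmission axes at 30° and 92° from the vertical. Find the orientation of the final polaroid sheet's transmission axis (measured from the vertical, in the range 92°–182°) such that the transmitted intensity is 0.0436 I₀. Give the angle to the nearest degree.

θ ≈ 143°

Unpolarized light through the first polarizer → I₁ = ½ I₀, now polarized at 30°.
I₂ = I₁ cos²(92° − 30°) = 0.5 I₀ · cos²(62°) = 0.1102 I₀.
Need I₃/I₀ = 0.0436, so cos²(θ − 92°) = 0.0436 / 0.1102 = 0.3956.
θ − 92° = arccos(√0.3956) = 51.0°, giving θ ≈ 92 + 51.0 = 143.0°.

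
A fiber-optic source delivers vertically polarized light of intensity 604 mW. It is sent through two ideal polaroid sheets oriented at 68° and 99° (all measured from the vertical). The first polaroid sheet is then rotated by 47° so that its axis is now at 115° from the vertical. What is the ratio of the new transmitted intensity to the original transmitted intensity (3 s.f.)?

Before rotation:
I₁ = I₀ cos²(68° − 0°) = I₀ cos²(68°) = 0.1403 I₀.
I₂ = I₁ cos²(99° − 68°) = 0.1403 I₀ · cos²(31°) = 0.1031 I₀.
After rotation:
I₁ = I₀ cos²(115° − 0°) = I₀ cos²(65°) = 0.1786 I₀.
I₂ = I₁ cos²(99° − 115°) = 0.1786 I₀ · cos²(16°) = 0.165 I₀.
Ratio = 0.165 / 0.1031 = 1.601.

I_new/I_old ≈ 1.60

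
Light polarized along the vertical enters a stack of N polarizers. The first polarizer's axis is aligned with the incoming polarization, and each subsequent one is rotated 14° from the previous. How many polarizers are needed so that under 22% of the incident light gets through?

N = 27

First polarizer is aligned with the polarization: full transmission.
Each further stage multiplies by cos²(14°) = 0.9415.
After N polarizers: T = 0.9415^(N−1). Require T < 0.22 ⇒ N−1 > ln(0.22)/ln(0.9415) = 25.11, so N−1 ≥ 26 and N = 27.
Check: N=27 gives T = 0.2085 < 0.22; N=26 gives T = 0.2214.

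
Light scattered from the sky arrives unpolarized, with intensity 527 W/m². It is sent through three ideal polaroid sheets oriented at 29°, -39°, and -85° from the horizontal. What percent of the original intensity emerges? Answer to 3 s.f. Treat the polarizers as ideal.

Unpolarized light through the first polarizer → I₁ = 527 W/m²/2 = 263.5 W/m², polarized at 29°.
I₂ = I₁ · cos²(68°) = 263.5 · 0.1403 = 36.98 W/m².
I₃ = I₂ · cos²(46°) = 36.98 · 0.4826 = 17.84 W/m².
That is 3.386% of the incident intensity.

≈ 3.39%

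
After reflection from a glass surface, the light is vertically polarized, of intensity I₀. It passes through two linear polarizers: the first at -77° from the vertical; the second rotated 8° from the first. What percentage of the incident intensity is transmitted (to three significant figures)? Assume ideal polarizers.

By Malus's law, I₁ = I₀ cos²(-77° − 0°) = I₀ cos²(77°) = 0.0506 I₀.
I₂ = I₁ cos²(8°) = 0.0506 · 0.9806 I₀ = 0.04962 I₀.
That is 4.962% of the incident intensity.

≈ 4.96%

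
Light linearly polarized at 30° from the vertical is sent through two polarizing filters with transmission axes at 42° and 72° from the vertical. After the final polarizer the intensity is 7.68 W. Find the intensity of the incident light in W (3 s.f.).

I₁ = I₀ cos²(42° − 30°) = I₀ cos²(12°) = 0.9568 I₀.
I₂ = I₁ cos²(72° − 42°) = 0.9568 I₀ · cos²(30°) = 0.7176 I₀.
So 7.68 W = 0.7176 I₀, giving I₀ = 7.68/0.7176 = 10.7 W.

I₀ ≈ 10.7 W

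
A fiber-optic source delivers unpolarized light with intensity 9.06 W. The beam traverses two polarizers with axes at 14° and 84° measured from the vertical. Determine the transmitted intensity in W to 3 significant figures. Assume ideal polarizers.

I ≈ 0.530 W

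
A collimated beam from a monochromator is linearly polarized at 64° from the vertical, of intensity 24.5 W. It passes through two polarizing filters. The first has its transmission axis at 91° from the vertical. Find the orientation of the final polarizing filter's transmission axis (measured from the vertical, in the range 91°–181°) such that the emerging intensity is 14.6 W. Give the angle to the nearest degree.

I₁ = I₀ cos²(91° − 64°) = I₀ cos²(27°) = 0.7939 I₀.
Target fraction: 14.6 / 24.5 W = 0.5959 of I₀.
Need I₂/I₀ = 0.5959, so cos²(θ − 91°) = 0.5959 / 0.7939 = 0.7506.
θ − 91° = arccos(√0.7506) = 30.0°, giving θ ≈ 91 + 30.0 = 121.0°.

θ ≈ 121°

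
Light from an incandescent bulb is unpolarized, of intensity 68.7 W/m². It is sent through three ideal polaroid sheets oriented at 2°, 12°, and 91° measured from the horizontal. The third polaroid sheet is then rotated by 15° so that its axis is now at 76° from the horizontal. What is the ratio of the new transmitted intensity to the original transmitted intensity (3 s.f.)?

I_new/I_old ≈ 5.28

Before rotation:
Unpolarized light through the first polarizer → I₁ = ½ I₀, now polarized at 2°.
I₂ = I₁ cos²(12° − 2°) = 0.5 I₀ · cos²(10°) = 0.4849 I₀.
I₃ = I₂ cos²(91° − 12°) = 0.4849 I₀ · cos²(79°) = 0.01766 I₀.
After rotation:
Unpolarized light through the first polarizer → I₁ = ½ I₀, now polarized at 2°.
I₂ = I₁ cos²(12° − 2°) = 0.5 I₀ · cos²(10°) = 0.4849 I₀.
I₃ = I₂ cos²(76° − 12°) = 0.4849 I₀ · cos²(64°) = 0.09319 I₀.
Ratio = 0.09319 / 0.01766 = 5.278.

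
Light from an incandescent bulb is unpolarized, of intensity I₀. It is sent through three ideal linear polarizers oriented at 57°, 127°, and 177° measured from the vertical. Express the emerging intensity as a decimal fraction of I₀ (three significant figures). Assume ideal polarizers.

Unpolarized light through the first polarizer → I₁ = ½ I₀, now polarized at 57°.
I₂ = I₁ cos²(127° − 57°) = 0.5 I₀ · cos²(70°) = 0.05849 I₀.
I₃ = I₂ cos²(177° − 127°) = 0.05849 I₀ · cos²(50°) = 0.02417 I₀.
Transmitted fraction = 0.02417.

≈ 0.0242 I₀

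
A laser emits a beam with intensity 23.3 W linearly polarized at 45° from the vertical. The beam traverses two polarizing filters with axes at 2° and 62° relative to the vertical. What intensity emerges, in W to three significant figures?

I ≈ 3.12 W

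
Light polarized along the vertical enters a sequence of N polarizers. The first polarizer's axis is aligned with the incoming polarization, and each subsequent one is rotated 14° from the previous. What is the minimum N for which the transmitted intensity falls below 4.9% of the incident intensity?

First polarizer is aligned with the polarization: full transmission.
Each further stage multiplies by cos²(14°) = 0.9415.
After N polarizers: T = 0.9415^(N−1). Require T < 0.049 ⇒ N−1 > ln(0.049)/ln(0.9415) = 50.01, so N−1 ≥ 51 and N = 52.
Check: N=52 gives T = 0.04616 < 0.049; N=51 gives T = 0.04902.

N = 52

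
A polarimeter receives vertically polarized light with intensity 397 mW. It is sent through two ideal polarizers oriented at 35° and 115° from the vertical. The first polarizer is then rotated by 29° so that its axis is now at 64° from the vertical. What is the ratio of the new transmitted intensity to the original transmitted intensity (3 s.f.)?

I_new/I_old ≈ 3.76

Before rotation:
I₁ = I₀ cos²(35° − 0°) = I₀ cos²(35°) = 0.671 I₀.
I₂ = I₁ cos²(115° − 35°) = 0.671 I₀ · cos²(80°) = 0.02023 I₀.
After rotation:
I₁ = I₀ cos²(64° − 0°) = I₀ cos²(64°) = 0.1922 I₀.
I₂ = I₁ cos²(115° − 64°) = 0.1922 I₀ · cos²(51°) = 0.07611 I₀.
Ratio = 0.07611 / 0.02023 = 3.761.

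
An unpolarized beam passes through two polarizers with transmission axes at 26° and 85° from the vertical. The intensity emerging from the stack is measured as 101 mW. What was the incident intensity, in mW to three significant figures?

I₀ ≈ 762 mW

Unpolarized light through the first polarizer → I₁ = ½ I₀, now polarized at 26°.
I₂ = I₁ cos²(85° − 26°) = 0.5 I₀ · cos²(59°) = 0.1326 I₀.
So 101 mW = 0.1326 I₀, giving I₀ = 101/0.1326 = 761.5 mW.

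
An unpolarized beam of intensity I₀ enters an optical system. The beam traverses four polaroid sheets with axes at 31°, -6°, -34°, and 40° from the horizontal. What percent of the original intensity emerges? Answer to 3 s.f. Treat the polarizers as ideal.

Unpolarized light through the first polarizer → I₁ = ½ I₀, now polarized at 31°.
I₂ = I₁ cos²(-6° − 31°) = 0.5 I₀ · cos²(37°) = 0.3189 I₀.
I₃ = I₂ cos²(-34° + 6°) = 0.3189 I₀ · cos²(28°) = 0.2486 I₀.
I₄ = I₃ cos²(40° + 34°) = 0.2486 I₀ · cos²(74°) = 0.01889 I₀.
That is 1.889% of the incident intensity.

≈ 1.89%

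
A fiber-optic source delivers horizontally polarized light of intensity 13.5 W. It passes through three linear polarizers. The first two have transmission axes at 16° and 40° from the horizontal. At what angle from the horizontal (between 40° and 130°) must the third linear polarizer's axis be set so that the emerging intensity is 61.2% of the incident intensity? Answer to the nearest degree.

θ ≈ 67°

I₁ = I₀ cos²(16° − 0°) = I₀ cos²(16°) = 0.924 I₀.
I₂ = I₁ cos²(40° − 16°) = 0.924 I₀ · cos²(24°) = 0.7712 I₀.
Need I₃/I₀ = 0.612, so cos²(θ − 40°) = 0.612 / 0.7712 = 0.7936.
θ − 40° = arccos(√0.7936) = 27.0°, giving θ ≈ 40 + 27.0 = 67.0°.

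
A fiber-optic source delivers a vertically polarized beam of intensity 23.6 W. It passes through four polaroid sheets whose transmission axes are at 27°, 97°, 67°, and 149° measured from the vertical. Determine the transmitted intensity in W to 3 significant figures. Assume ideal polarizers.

I₁ = 23.6 W · cos²(27°) = 18.74 W.
I₂ = I₁ · cos²(70°) = 18.74 · 0.117 = 2.192 W.
I₃ = I₂ · cos²(30°) = 2.192 · 0.75 = 1.644 W.
I₄ = I₃ · cos²(82°) = 1.644 · 0.01937 = 0.03184 W.

I ≈ 0.0318 W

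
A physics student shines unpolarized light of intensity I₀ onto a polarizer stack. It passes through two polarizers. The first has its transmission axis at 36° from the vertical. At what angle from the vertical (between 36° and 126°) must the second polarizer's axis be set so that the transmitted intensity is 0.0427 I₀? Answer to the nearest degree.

θ ≈ 109°

Unpolarized light through the first polarizer → I₁ = ½ I₀, now polarized at 36°.
Need I₂/I₀ = 0.0427, so cos²(θ − 36°) = 0.0427 / 0.5 = 0.0854.
θ − 36° = arccos(√0.0854) = 73.0°, giving θ ≈ 36 + 73.0 = 109.0°.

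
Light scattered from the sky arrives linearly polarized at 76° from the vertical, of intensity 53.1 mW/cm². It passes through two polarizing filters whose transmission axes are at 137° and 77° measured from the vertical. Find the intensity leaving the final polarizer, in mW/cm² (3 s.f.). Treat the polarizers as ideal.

I₁ = 53.1 mW/cm² · cos²(61°) = 12.48 mW/cm².
I₂ = I₁ · cos²(60°) = 12.48 · 0.25 = 3.12 mW/cm².

I ≈ 3.12 mW/cm²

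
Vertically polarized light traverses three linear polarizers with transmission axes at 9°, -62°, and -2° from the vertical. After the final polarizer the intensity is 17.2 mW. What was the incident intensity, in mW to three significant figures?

I₁ = I₀ cos²(9° − 0°) = I₀ cos²(9°) = 0.9755 I₀.
I₂ = I₁ cos²(-62° − 9°) = 0.9755 I₀ · cos²(71°) = 0.1034 I₀.
I₃ = I₂ cos²(-2° + 62°) = 0.1034 I₀ · cos²(60°) = 0.02585 I₀.
So 17.2 mW = 0.02585 I₀, giving I₀ = 17.2/0.02585 = 665.4 mW.

I₀ ≈ 665 mW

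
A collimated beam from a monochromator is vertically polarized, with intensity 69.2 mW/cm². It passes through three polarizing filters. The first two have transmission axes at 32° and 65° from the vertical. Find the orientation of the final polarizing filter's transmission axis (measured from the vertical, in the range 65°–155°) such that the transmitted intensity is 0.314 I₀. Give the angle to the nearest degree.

I₁ = I₀ cos²(32° − 0°) = I₀ cos²(32°) = 0.7192 I₀.
I₂ = I₁ cos²(65° − 32°) = 0.7192 I₀ · cos²(33°) = 0.5059 I₀.
Need I₃/I₀ = 0.314, so cos²(θ − 65°) = 0.314 / 0.5059 = 0.6207.
θ − 65° = arccos(√0.6207) = 38.0°, giving θ ≈ 65 + 38.0 = 103.0°.

θ ≈ 103°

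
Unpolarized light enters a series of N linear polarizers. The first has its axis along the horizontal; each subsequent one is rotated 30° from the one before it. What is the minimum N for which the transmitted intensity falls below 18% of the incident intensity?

N = 5

First polarizer halves the unpolarized light: factor 1/2.
Each further stage multiplies by cos²(30°) = 0.75.
After N polarizers: T = 0.5·0.75^(N−1). Require T < 0.18 ⇒ N−1 > ln(0.18/0.5)/ln(0.75) = 3.55, so N−1 ≥ 4 and N = 5.
Check: N=5 gives T = 0.1582 < 0.18; N=4 gives T = 0.2109.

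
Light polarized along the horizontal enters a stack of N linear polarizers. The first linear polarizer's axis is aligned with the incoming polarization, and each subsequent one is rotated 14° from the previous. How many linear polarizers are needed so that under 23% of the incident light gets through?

N = 26

First polarizer is aligned with the polarization: full transmission.
Each further stage multiplies by cos²(14°) = 0.9415.
After N polarizers: T = 0.9415^(N−1). Require T < 0.23 ⇒ N−1 > ln(0.23)/ln(0.9415) = 24.37, so N−1 ≥ 25 and N = 26.
Check: N=26 gives T = 0.2214 < 0.23; N=25 gives T = 0.2352.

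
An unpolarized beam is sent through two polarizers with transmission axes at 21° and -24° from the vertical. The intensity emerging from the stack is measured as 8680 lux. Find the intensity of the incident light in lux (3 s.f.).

Unpolarized light through the first polarizer → I₁ = ½ I₀, now polarized at 21°.
I₂ = I₁ cos²(-24° − 21°) = 0.5 I₀ · cos²(45°) = 0.25 I₀.
So 8680 lux = 0.25 I₀, giving I₀ = 8680/0.25 = 3.472e+04 lux.

I₀ ≈ 3.47e4 lux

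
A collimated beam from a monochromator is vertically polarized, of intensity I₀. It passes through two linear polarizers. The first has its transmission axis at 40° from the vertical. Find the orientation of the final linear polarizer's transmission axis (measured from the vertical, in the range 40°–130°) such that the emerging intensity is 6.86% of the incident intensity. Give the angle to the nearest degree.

θ ≈ 110°

I₁ = I₀ cos²(40° − 0°) = I₀ cos²(40°) = 0.5868 I₀.
Need I₂/I₀ = 0.0686, so cos²(θ − 40°) = 0.0686 / 0.5868 = 0.1169.
θ − 40° = arccos(√0.1169) = 70.0°, giving θ ≈ 40 + 70.0 = 110.0°.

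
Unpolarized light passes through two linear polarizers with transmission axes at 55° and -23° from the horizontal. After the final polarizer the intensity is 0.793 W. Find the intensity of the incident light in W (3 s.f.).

Unpolarized light through the first polarizer → I₁ = ½ I₀, now polarized at 55°.
I₂ = I₁ cos²(-23° − 55°) = 0.5 I₀ · cos²(78°) = 0.02161 I₀.
So 0.793 W = 0.02161 I₀, giving I₀ = 0.793/0.02161 = 36.69 W.

I₀ ≈ 36.7 W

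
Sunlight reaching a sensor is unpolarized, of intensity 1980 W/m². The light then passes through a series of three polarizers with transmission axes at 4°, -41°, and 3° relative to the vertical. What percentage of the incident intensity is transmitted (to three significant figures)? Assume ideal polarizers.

≈ 12.9%

Unpolarized light through the first polarizer → I₁ = 1980 W/m²/2 = 990 W/m², polarized at 4°.
I₂ = I₁ · cos²(45°) = 990 · 0.5 = 495 W/m².
I₃ = I₂ · cos²(44°) = 495 · 0.5174 = 256.1 W/m².
That is 12.94% of the incident intensity.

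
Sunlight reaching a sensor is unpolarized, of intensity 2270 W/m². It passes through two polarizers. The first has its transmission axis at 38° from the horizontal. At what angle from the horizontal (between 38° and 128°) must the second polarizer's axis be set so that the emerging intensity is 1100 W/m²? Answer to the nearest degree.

θ ≈ 48°

Unpolarized light through the first polarizer → I₁ = ½ I₀, now polarized at 38°.
Target fraction: 1100 / 2270 W/m² = 0.4846 of I₀.
Need I₂/I₀ = 0.4846, so cos²(θ − 38°) = 0.4846 / 0.5 = 0.9692.
θ − 38° = arccos(√0.9692) = 10.1°, giving θ ≈ 38 + 10.1 = 48.1°.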